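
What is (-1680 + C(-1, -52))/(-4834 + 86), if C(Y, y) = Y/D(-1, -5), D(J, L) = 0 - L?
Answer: 8401/23740 ≈ 0.35388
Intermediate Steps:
D(J, L) = -L
C(Y, y) = Y/5 (C(Y, y) = Y/((-1*(-5))) = Y/5)
(-1680 + C(-1, -52))/(-4834 + 86) = (-1680 + (1/5)*(-1))/(-4834 + 86) = (-1680 - 1/5)/(-4748) = -8401/5*(-1/4748) = 8401/23740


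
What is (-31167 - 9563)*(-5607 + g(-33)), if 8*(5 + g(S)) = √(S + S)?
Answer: 228576760 - 20365*I*√66/4 ≈ 2.2858e+8 - 41362.0*I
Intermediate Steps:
g(S) = -5 + √2*√S/8 (g(S) = -5 + √(S + S)/8 = -5 + √(2*S)/8 = -5 + (√2*√S)/8 = -5 + √2*√S/8)
(-31167 - 9563)*(-5607 + g(-33)) = (-31167 - 9563)*(-5607 + (-5 + √2*√(-33)/8)) = -40730*(-5607 + (-5 + √2*(I*√33)/8)) = -40730*(-5607 + (-5 + I*√66/8)) = -40730*(-5612 + I*√66/8) = 228576760 - 20365*I*√66/4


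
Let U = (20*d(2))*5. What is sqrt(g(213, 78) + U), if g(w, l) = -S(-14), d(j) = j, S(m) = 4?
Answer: 14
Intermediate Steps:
U = 200 (U = (20*2)*5 = 40*5 = 200)
g(w, l) = -4 (g(w, l) = -1*4 = -4)
sqrt(g(213, 78) + U) = sqrt(-4 + 200) = sqrt(196) = 14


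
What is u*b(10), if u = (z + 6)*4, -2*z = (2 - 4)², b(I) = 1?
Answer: 16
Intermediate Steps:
z = -2 (z = -(2 - 4)²/2 = -½*(-2)² = -½*4 = -2)
u = 16 (u = (-2 + 6)*4 = 4*4 = 16)
u*b(10) = 16*1 = 16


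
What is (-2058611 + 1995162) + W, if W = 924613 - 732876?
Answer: 128288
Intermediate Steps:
W = 191737
(-2058611 + 1995162) + W = (-2058611 + 1995162) + 191737 = -63449 + 191737 = 128288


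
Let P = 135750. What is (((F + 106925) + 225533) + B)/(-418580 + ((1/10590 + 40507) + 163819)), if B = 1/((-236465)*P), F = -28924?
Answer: -3439448073703372147/2427785708548168375 ≈ -1.4167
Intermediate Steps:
B = -1/32100123750 (B = 1/(-236465*135750) = -1/236465*1/135750 = -1/32100123750 ≈ -3.1153e-11)
(((F + 106925) + 225533) + B)/(-418580 + ((1/10590 + 40507) + 163819)) = (((-28924 + 106925) + 225533) - 1/32100123750)/(-418580 + ((1/10590 + 40507) + 163819)) = ((78001 + 225533) - 1/32100123750)/(-418580 + ((1/10590 + 40507) + 163819)) = (303534 - 1/32100123750)/(-418580 + (428969131/10590 + 163819)) = 9743478962332499/(32100123750*(-418580 + 2163812341/10590)) = 9743478962332499/(32100123750*(-2268949859/10590)) = (9743478962332499/32100123750)*(-10590/2268949859) = -3439448073703372147/2427785708548168375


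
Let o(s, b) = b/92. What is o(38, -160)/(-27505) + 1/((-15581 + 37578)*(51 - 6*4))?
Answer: 4877875/75144413637 ≈ 6.4913e-5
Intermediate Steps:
o(s, b) = b/92 (o(s, b) = b*(1/92) = b/92)
o(38, -160)/(-27505) + 1/((-15581 + 37578)*(51 - 6*4)) = ((1/92)*(-160))/(-27505) + 1/((-15581 + 37578)*(51 - 6*4)) = -40/23*(-1/27505) + 1/(21997*(51 - 24)) = 8/126523 + (1/21997)/27 = 8/126523 + (1/21997)*(1/27) = 8/126523 + 1/593919 = 4877875/75144413637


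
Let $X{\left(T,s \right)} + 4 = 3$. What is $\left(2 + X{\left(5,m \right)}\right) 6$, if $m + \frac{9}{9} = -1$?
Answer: $6$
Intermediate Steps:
$m = -2$ ($m = -1 - 1 = -2$)
$X{\left(T,s \right)} = -1$ ($X{\left(T,s \right)} = -4 + 3 = -1$)
$\left(2 + X{\left(5,m \right)}\right) 6 = \left(2 - 1\right) 6 = 1 \cdot 6 = 6$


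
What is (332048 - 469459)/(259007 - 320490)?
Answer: 137411/61483 ≈ 2.2349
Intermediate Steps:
(332048 - 469459)/(259007 - 320490) = -137411/(-61483) = -137411*(-1/61483) = 137411/61483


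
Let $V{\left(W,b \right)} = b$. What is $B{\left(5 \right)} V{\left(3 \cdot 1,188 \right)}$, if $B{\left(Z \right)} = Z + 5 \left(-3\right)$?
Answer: $-1880$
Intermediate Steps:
$B{\left(Z \right)} = -15 + Z$ ($B{\left(Z \right)} = Z - 15 = -15 + Z$)
$B{\left(5 \right)} V{\left(3 \cdot 1,188 \right)} = \left(-15 + 5\right) 188 = \left(-10\right) 188 = -1880$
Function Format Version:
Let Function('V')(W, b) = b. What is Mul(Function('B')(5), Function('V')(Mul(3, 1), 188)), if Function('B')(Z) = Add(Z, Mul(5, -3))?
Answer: -1880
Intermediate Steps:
Function('B')(Z) = Add(-15, Z) (Function('B')(Z) = Add(Z, -15) = Add(-15, Z))
Mul(Function('B')(5), Function('V')(Mul(3, 1), 188)) = Mul(Add(-15, 5), 188) = Mul(-10, 188) = -1880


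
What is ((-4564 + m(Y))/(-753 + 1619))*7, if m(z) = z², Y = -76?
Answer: 4242/433 ≈ 9.7968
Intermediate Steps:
((-4564 + m(Y))/(-753 + 1619))*7 = ((-4564 + (-76)²)/(-753 + 1619))*7 = ((-4564 + 5776)/866)*7 = (1212*(1/866))*7 = (606/433)*7 = 4242/433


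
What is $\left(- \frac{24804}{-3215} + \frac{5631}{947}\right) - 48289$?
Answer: $- \frac{146979337792}{3044605} \approx -48275.0$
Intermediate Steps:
$\left(- \frac{24804}{-3215} + \frac{5631}{947}\right) - 48289 = \left(\left(-24804\right) \left(- \frac{1}{3215}\right) + 5631 \cdot \frac{1}{947}\right) - 48289 = \left(\frac{24804}{3215} + \frac{5631}{947}\right) - 48289 = \frac{41593053}{3044605} - 48289 = - \frac{146979337792}{3044605}$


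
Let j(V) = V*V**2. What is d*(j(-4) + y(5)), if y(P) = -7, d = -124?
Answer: 8804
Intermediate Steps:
j(V) = V**3
d*(j(-4) + y(5)) = -124*((-4)**3 - 7) = -124*(-64 - 7) = -124*(-71) = 8804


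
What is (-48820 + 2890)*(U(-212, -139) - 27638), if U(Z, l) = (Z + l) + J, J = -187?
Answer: 1294123680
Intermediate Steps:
U(Z, l) = -187 + Z + l (U(Z, l) = (Z + l) - 187 = -187 + Z + l)
(-48820 + 2890)*(U(-212, -139) - 27638) = (-48820 + 2890)*((-187 - 212 - 139) - 27638) = -45930*(-538 - 27638) = -45930*(-28176) = 1294123680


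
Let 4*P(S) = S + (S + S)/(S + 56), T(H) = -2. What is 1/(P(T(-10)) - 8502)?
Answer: -27/229568 ≈ -0.00011761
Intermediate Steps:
P(S) = S/4 + S/(2*(56 + S)) (P(S) = (S + (S + S)/(S + 56))/4 = (S + (2*S)/(56 + S))/4 = (S + 2*S/(56 + S))/4 = S/4 + S/(2*(56 + S)))
1/(P(T(-10)) - 8502) = 1/((¼)*(-2)*(58 - 2)/(56 - 2) - 8502) = 1/((¼)*(-2)*56/54 - 8502) = 1/((¼)*(-2)*(1/54)*56 - 8502) = 1/(-14/27 - 8502) = 1/(-229568/27) = -27/229568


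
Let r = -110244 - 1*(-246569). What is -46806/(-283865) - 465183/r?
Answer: -25133668869/7739579225 ≈ -3.2474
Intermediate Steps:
r = 136325 (r = -110244 + 246569 = 136325)
-46806/(-283865) - 465183/r = -46806/(-283865) - 465183/136325 = -46806*(-1/283865) - 465183*1/136325 = 46806/283865 - 465183/136325 = -25133668869/7739579225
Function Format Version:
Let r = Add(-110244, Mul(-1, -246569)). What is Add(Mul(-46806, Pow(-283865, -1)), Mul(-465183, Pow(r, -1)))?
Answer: Rational(-25133668869, 7739579225) ≈ -3.2474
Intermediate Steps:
r = 136325 (r = Add(-110244, 246569) = 136325)
Add(Mul(-46806, Pow(-283865, -1)), Mul(-465183, Pow(r, -1))) = Add(Mul(-46806, Pow(-283865, -1)), Mul(-465183, Pow(136325, -1))) = Add(Mul(-46806, Rational(-1, 283865)), Mul(-465183, Rational(1, 136325))) = Add(Rational(46806, 283865), Rational(-465183, 136325)) = Rational(-25133668869, 7739579225)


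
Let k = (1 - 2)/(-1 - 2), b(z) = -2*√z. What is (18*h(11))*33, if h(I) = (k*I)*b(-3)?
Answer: -4356*I*√3 ≈ -7544.8*I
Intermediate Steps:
k = ⅓ (k = -1/(-3) = -1*(-⅓) = ⅓ ≈ 0.33333)
h(I) = -2*I*I*√3/3 (h(I) = (I/3)*(-2*I*√3) = -2*I*I*√3/3)
(18*h(11))*33 = (18*(-⅔*I*11*√3))*33 = (18*(-22*I*√3/3))*33 = -132*I*√3*33 = -4356*I*√3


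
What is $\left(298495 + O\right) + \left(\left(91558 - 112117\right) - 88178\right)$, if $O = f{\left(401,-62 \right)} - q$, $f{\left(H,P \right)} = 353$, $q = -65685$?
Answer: $255796$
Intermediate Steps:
$O = 66038$ ($O = 353 - -65685 = 353 + 65685 = 66038$)
$\left(298495 + O\right) + \left(\left(91558 - 112117\right) - 88178\right) = \left(298495 + 66038\right) + \left(\left(91558 - 112117\right) - 88178\right) = 364533 - 108737 = 255796$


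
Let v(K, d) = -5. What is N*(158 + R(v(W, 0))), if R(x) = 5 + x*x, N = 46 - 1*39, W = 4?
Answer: 1316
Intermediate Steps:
N = 7 (N = 46 - 39 = 7)
R(x) = 5 + x²
N*(158 + R(v(W, 0))) = 7*(158 + (5 + (-5)²)) = 7*(158 + (5 + 25)) = 7*(158 + 30) = 7*188 = 1316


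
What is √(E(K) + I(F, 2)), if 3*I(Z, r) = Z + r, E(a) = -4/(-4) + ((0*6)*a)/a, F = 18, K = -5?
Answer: √69/3 ≈ 2.7689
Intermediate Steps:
E(a) = 1 (E(a) = -4*(-¼) + (0*a)/a = 1 + 0/a = 1 + 0 = 1)
I(Z, r) = Z/3 + r/3 (I(Z, r) = (Z + r)/3 = Z/3 + r/3)
√(E(K) + I(F, 2)) = √(1 + ((⅓)*18 + (⅓)*2)) = √(1 + (6 + ⅔)) = √(1 + 20/3) = √(23/3) = √69/3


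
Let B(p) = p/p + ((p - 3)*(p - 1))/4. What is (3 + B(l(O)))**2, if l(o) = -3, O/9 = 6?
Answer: 100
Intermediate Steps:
O = 54 (O = 9*6 = 54)
B(p) = 1 + (-1 + p)*(-3 + p)/4 (B(p) = 1 + ((-3 + p)*(-1 + p))*(1/4) = 1 + ((-1 + p)*(-3 + p))*(1/4) = 1 + (-1 + p)*(-3 + p)/4)
(3 + B(l(O)))**2 = (3 + (7/4 - 1*(-3) + (1/4)*(-3)**2))**2 = (3 + (7/4 + 3 + (1/4)*9))**2 = (3 + (7/4 + 3 + 9/4))**2 = (3 + 7)**2 = 10**2 = 100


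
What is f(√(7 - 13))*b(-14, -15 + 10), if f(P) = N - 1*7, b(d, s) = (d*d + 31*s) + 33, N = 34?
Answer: 1998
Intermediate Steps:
b(d, s) = 33 + d² + 31*s (b(d, s) = (d² + 31*s) + 33 = 33 + d² + 31*s)
f(P) = 27 (f(P) = 34 - 1*7 = 34 - 7 = 27)
f(√(7 - 13))*b(-14, -15 + 10) = 27*(33 + (-14)² + 31*(-15 + 10)) = 27*(33 + 196 + 31*(-5)) = 27*(33 + 196 - 155) = 27*74 = 1998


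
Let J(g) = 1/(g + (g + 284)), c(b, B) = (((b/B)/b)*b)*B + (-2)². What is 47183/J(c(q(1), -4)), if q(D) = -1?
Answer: 13683070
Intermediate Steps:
c(b, B) = 4 + b (c(b, B) = (b/B)*B + 4 = b + 4 = 4 + b)
J(g) = 1/(284 + 2*g) (J(g) = 1/(g + (284 + g)) = 1/(284 + 2*g))
47183/J(c(q(1), -4)) = 47183/((1/(2*(142 + (4 - 1))))) = 47183/((1/(2*(142 + 3)))) = 47183/(((½)/145)) = 47183/(((½)*(1/145))) = 47183/(1/290) = 47183*290 = 13683070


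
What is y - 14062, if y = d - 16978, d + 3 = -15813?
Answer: -46856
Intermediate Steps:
d = -15816 (d = -3 - 15813 = -15816)
y = -32794 (y = -15816 - 16978 = -32794)
y - 14062 = -32794 - 14062 = -46856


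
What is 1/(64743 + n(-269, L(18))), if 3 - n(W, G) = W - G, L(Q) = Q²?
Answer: 1/65339 ≈ 1.5305e-5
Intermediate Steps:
n(W, G) = 3 + G - W (n(W, G) = 3 - (W - G) = 3 + (G - W) = 3 + G - W)
1/(64743 + n(-269, L(18))) = 1/(64743 + (3 + 18² - 1*(-269))) = 1/(64743 + (3 + 324 + 269)) = 1/(64743 + 596) = 1/65339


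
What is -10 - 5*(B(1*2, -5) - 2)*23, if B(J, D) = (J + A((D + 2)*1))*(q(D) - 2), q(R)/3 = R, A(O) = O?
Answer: -1735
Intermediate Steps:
q(R) = 3*R
B(J, D) = (-2 + 3*D)*(2 + D + J) (B(J, D) = (J + (D + 2)*1)*(3*D - 2) = (J + (2 + D)*1)*(-2 + 3*D) = (J + (2 + D))*(-2 + 3*D) = (2 + D + J)*(-2 + 3*D) = (-2 + 3*D)*(2 + D + J))
-10 - 5*(B(1*2, -5) - 2)*23 = -10 - 5*((-4 - 2*2 + 3*(-5)**2 + 4*(-5) + 3*(-5)*(1*2)) - 2)*23 = -10 - 5*((-4 - 2*2 + 3*25 - 20 + 3*(-5)*2) - 2)*23 = -10 - 5*((-4 - 4 + 75 - 20 - 30) - 2)*23 = -10 - 5*(17 - 2)*23 = -10 - 5*15*23 = -10 - 75*23 = -10 - 1725 = -1735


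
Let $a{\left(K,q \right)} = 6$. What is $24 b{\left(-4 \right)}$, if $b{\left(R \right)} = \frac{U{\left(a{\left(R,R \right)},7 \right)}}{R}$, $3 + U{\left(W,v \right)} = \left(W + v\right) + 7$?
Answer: $-102$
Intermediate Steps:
$U{\left(W,v \right)} = 4 + W + v$ ($U{\left(W,v \right)} = -3 + \left(\left(W + v\right) + 7\right) = -3 + \left(7 + W + v\right) = 4 + W + v$)
$b{\left(R \right)} = \frac{17}{R}$ ($b{\left(R \right)} = \frac{4 + 6 + 7}{R} = \frac{17}{R}$)
$24 b{\left(-4 \right)} = 24 \frac{17}{-4} = 24 \cdot 17 \left(- \frac{1}{4}\right) = 24 \left(- \frac{17}{4}\right) = -102$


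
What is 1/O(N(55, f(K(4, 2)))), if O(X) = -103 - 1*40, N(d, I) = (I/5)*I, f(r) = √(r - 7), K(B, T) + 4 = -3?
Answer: -1/143 ≈ -0.0069930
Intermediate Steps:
K(B, T) = -7 (K(B, T) = -4 - 3 = -7)
f(r) = √(-7 + r)
N(d, I) = I²/5 (N(d, I) = (I*(⅕))*I = (I/5)*I = I²/5)
O(X) = -143 (O(X) = -103 - 40 = -143)
1/O(N(55, f(K(4, 2)))) = 1/(-143) = -1/143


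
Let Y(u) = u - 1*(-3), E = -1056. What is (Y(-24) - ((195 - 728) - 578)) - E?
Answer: 2146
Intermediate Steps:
Y(u) = 3 + u (Y(u) = u + 3 = 3 + u)
(Y(-24) - ((195 - 728) - 578)) - E = ((3 - 24) - ((195 - 728) - 578)) - 1*(-1056) = (-21 - (-533 - 578)) + 1056 = (-21 - 1*(-1111)) + 1056 = (-21 + 1111) + 1056 = 1090 + 1056 = 2146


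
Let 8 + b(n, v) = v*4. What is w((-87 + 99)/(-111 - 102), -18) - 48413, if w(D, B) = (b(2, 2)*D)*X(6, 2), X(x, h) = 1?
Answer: -48413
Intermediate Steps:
b(n, v) = -8 + 4*v (b(n, v) = -8 + v*4 = -8 + 4*v)
w(D, B) = 0 (w(D, B) = ((-8 + 4*2)*D)*1 = ((-8 + 8)*D)*1 = (0*D)*1 = 0*1 = 0)
w((-87 + 99)/(-111 - 102), -18) - 48413 = 0 - 48413 = -48413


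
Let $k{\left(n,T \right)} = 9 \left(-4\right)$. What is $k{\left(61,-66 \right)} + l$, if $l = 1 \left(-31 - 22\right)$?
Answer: $-89$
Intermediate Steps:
$l = -53$ ($l = 1 \left(-53\right) = -53$)
$k{\left(n,T \right)} = -36$
$k{\left(61,-66 \right)} + l = -36 - 53 = -89$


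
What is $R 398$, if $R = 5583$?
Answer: $2222034$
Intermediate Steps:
$R 398 = 5583 \cdot 398 = 2222034$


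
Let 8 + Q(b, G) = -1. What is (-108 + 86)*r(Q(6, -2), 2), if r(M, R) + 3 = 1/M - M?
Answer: -1166/9 ≈ -129.56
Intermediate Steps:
Q(b, G) = -9 (Q(b, G) = -8 - 1 = -9)
r(M, R) = -3 + 1/M - M (r(M, R) = -3 + (1/M - M) = -3 + 1/M - M)
(-108 + 86)*r(Q(6, -2), 2) = (-108 + 86)*(-3 + 1/(-9) - 1*(-9)) = -22*(-3 - 1/9 + 9) = -22*53/9 = -1166/9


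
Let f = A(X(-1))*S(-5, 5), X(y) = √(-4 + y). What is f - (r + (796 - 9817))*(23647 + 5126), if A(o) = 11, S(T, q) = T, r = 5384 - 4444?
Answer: 232514558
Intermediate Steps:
r = 940
f = -55 (f = 11*(-5) = -55)
f - (r + (796 - 9817))*(23647 + 5126) = -55 - (940 + (796 - 9817))*(23647 + 5126) = -55 - (940 - 9021)*28773 = -55 - (-8081)*28773 = -55 - 1*(-232514613) = -55 + 232514613 = 232514558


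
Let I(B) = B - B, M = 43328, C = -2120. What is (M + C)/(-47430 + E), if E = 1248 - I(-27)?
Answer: -6868/7697 ≈ -0.89230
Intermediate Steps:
I(B) = 0
E = 1248 (E = 1248 - 1*0 = 1248 + 0 = 1248)
(M + C)/(-47430 + E) = (43328 - 2120)/(-47430 + 1248) = 41208/(-46182) = 41208*(-1/46182) = -6868/7697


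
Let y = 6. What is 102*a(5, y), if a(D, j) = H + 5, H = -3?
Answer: 204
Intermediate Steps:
a(D, j) = 2 (a(D, j) = -3 + 5 = 2)
102*a(5, y) = 102*2 = 204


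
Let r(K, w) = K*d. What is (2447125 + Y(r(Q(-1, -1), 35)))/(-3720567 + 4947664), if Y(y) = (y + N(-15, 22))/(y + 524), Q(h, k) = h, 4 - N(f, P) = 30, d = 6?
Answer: 633805359/317818123 ≈ 1.9942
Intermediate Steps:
N(f, P) = -26 (N(f, P) = 4 - 1*30 = 4 - 30 = -26)
r(K, w) = 6*K (r(K, w) = K*6 = 6*K)
Y(y) = (-26 + y)/(524 + y) (Y(y) = (y - 26)/(y + 524) = (-26 + y)/(524 + y))
(2447125 + Y(r(Q(-1, -1), 35)))/(-3720567 + 4947664) = (2447125 + (-26 + 6*(-1))/(524 + 6*(-1)))/(-3720567 + 4947664) = (2447125 + (-26 - 6)/(524 - 6))/1227097 = (2447125 - 32/518)*(1/1227097) = (2447125 + (1/518)*(-32))*(1/1227097) = (2447125 - 16/259)*(1/1227097) = (633805359/259)*(1/1227097) = 633805359/317818123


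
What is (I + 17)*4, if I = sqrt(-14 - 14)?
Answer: 68 + 8*I*sqrt(7) ≈ 68.0 + 21.166*I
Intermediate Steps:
I = 2*I*sqrt(7) (I = sqrt(-28) = 2*I*sqrt(7) ≈ 5.2915*I)
(I + 17)*4 = (2*I*sqrt(7) + 17)*4 = (17 + 2*I*sqrt(7))*4 = 68 + 8*I*sqrt(7)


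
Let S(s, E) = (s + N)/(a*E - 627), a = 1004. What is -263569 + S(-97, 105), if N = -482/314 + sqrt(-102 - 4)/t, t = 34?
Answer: -333566865503/1265577 + I*sqrt(106)/3562962 ≈ -2.6357e+5 + 2.8896e-6*I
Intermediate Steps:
N = -241/157 + I*sqrt(106)/34 (N = -482/314 + sqrt(-102 - 4)/34 = -482*1/314 + sqrt(-106)*(1/34) = -241/157 + (I*sqrt(106))*(1/34) = -241/157 + I*sqrt(106)/34 ≈ -1.535 + 0.30281*I)
S(s, E) = (-241/157 + s + I*sqrt(106)/34)/(-627 + 1004*E) (S(s, E) = (s + (-241/157 + I*sqrt(106)/34))/(1004*E - 627) = (-241/157 + s + I*sqrt(106)/34)/(-627 + 1004*E))
-263569 + S(-97, 105) = -263569 + (-8194 + 5338*(-97) + 157*I*sqrt(106))/(5338*(-627 + 1004*105)) = -263569 + (-8194 - 517786 + 157*I*sqrt(106))/(5338*(-627 + 105420)) = -263569 + (1/5338)*(-525980 + 157*I*sqrt(106))/104793 = -263569 + (1/5338)*(1/104793)*(-525980 + 157*I*sqrt(106)) = -263569 + (-1190/1265577 + I*sqrt(106)/3562962) = -333566865503/1265577 + I*sqrt(106)/3562962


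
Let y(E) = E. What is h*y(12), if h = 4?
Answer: 48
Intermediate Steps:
h*y(12) = 4*12 = 48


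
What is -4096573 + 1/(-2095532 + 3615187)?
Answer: -6225377642314/1519655 ≈ -4.0966e+6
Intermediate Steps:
-4096573 + 1/(-2095532 + 3615187) = -4096573 + 1/1519655 = -6225377642314/1519655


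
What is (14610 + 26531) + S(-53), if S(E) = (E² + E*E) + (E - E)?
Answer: 46759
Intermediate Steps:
S(E) = 2*E² (S(E) = (E² + E²) + 0 = 2*E² + 0 = 2*E²)
(14610 + 26531) + S(-53) = (14610 + 26531) + 2*(-53)² = 41141 + 2*2809 = 41141 + 5618 = 46759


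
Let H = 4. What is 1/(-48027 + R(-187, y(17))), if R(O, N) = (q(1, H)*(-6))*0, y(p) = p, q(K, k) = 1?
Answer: -1/48027 ≈ -2.0822e-5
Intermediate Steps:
R(O, N) = 0 (R(O, N) = (1*(-6))*0 = -6*0 = 0)
1/(-48027 + R(-187, y(17))) = 1/(-48027 + 0) = 1/(-48027) = -1/48027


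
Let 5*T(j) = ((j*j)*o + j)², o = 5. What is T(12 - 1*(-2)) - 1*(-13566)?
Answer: 1055866/5 ≈ 2.1117e+5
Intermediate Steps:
T(j) = (j + 5*j²)²/5 (T(j) = ((j*j)*5 + j)²/5 = (j²*5 + j)²/5 = (5*j² + j)²/5 = (j + 5*j²)²/5)
T(12 - 1*(-2)) - 1*(-13566) = (12 - 1*(-2))²*(1 + 5*(12 - 1*(-2)))²/5 - 1*(-13566) = (12 + 2)²*(1 + 5*(12 + 2))²/5 + 13566 = (⅕)*14²*(1 + 5*14)² + 13566 = (⅕)*196*(1 + 70)² + 13566 = (⅕)*196*71² + 13566 = (⅕)*196*5041 + 13566 = 988036/5 + 13566 = 1055866/5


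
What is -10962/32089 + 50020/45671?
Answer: 1104446278/1465536719 ≈ 0.75361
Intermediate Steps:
-10962/32089 + 50020/45671 = 1104446278/1465536719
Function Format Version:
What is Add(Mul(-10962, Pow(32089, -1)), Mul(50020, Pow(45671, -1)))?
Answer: Rational(1104446278, 1465536719) ≈ 0.75361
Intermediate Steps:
Add(Mul(-10962, Pow(32089, -1)), Mul(50020, Pow(45671, -1))) = Add(Mul(-10962, Rational(1, 32089)), Mul(50020, Rational(1, 45671))) = Add(Rational(-10962, 32089), Rational(50020, 45671)) = Rational(1104446278, 1465536719)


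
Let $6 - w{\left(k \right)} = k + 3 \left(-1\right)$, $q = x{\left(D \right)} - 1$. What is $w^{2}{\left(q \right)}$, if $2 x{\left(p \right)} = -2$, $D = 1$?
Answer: $121$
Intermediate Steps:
$x{\left(p \right)} = -1$ ($x{\left(p \right)} = \frac{1}{2} \left(-2\right) = -1$)
$q = -2$ ($q = -1 - 1 = -2$)
$w{\left(k \right)} = 9 - k$ ($w{\left(k \right)} = 6 - \left(k + 3 \left(-1\right)\right) = 6 - \left(k - 3\right) = 6 - \left(-3 + k\right) = 9 - k$)
$w^{2}{\left(q \right)} = \left(9 - -2\right)^{2} = \left(9 + 2\right)^{2} = 11^{2} = 121$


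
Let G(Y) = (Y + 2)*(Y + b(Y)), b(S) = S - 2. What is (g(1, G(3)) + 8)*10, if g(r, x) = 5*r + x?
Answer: 330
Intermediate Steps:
b(S) = -2 + S
G(Y) = (-2 + 2*Y)*(2 + Y) (G(Y) = (Y + 2)*(Y + (-2 + Y)) = (2 + Y)*(-2 + 2*Y) = (-2 + 2*Y)*(2 + Y))
g(r, x) = x + 5*r
(g(1, G(3)) + 8)*10 = (((-4 + 2*3 + 2*3**2) + 5*1) + 8)*10 = (((-4 + 6 + 2*9) + 5) + 8)*10 = (((-4 + 6 + 18) + 5) + 8)*10 = ((20 + 5) + 8)*10 = (25 + 8)*10 = 33*10 = 330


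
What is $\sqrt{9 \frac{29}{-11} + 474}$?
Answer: $\frac{\sqrt{54483}}{11} \approx 21.22$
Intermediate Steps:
$\sqrt{9 \frac{29}{-11} + 474} = \sqrt{9 \cdot 29 \left(- \frac{1}{11}\right) + 474} = \sqrt{9 \left(- \frac{29}{11}\right) + 474} = \sqrt{- \frac{261}{11} + 474} = \sqrt{\frac{4953}{11}} = \frac{\sqrt{54483}}{11}$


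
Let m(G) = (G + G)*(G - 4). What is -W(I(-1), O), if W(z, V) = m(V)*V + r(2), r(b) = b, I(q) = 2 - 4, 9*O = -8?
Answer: 4174/729 ≈ 5.7257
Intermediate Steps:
O = -8/9 (O = (1/9)*(-8) = -8/9 ≈ -0.88889)
I(q) = -2
m(G) = 2*G*(-4 + G) (m(G) = (2*G)*(-4 + G) = 2*G*(-4 + G))
W(z, V) = 2 + 2*V**2*(-4 + V) (W(z, V) = (2*V*(-4 + V))*V + 2 = 2*V**2*(-4 + V) + 2 = 2 + 2*V**2*(-4 + V))
-W(I(-1), O) = -(2 + 2*(-8/9)**2*(-4 - 8/9)) = -(2 + 2*(64/81)*(-44/9)) = -(2 - 5632/729) = -1*(-4174/729) = 4174/729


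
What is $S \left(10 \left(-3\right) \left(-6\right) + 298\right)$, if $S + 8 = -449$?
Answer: $-218446$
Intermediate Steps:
$S = -457$ ($S = -8 - 449 = -457$)
$S \left(10 \left(-3\right) \left(-6\right) + 298\right) = - 457 \left(10 \left(-3\right) \left(-6\right) + 298\right) = - 457 \left(\left(-30\right) \left(-6\right) + 298\right) = - 457 \left(180 + 298\right) = \left(-457\right) 478 = -218446$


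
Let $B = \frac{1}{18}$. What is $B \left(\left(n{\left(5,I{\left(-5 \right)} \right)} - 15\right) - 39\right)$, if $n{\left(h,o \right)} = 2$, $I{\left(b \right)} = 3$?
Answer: $- \frac{26}{9} \approx -2.8889$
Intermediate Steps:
$B = \frac{1}{18} \approx 0.055556$
$B \left(\left(n{\left(5,I{\left(-5 \right)} \right)} - 15\right) - 39\right) = \frac{\left(2 - 15\right) - 39}{18} = \frac{-13 - 39}{18} = \frac{1}{18} \left(-52\right) = - \frac{26}{9}$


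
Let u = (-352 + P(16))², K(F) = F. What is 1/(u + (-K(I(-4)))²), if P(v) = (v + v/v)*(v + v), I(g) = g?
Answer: 1/36880 ≈ 2.7115e-5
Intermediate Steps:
P(v) = 2*v*(1 + v) (P(v) = (v + 1)*(2*v) = (1 + v)*(2*v) = 2*v*(1 + v))
u = 36864 (u = (-352 + 2*16*(1 + 16))² = (-352 + 2*16*17)² = (-352 + 544)² = 192² = 36864)
1/(u + (-K(I(-4)))²) = 1/(36864 + (-1*(-4))²) = 1/(36864 + 4²) = 1/(36864 + 16) = 1/36880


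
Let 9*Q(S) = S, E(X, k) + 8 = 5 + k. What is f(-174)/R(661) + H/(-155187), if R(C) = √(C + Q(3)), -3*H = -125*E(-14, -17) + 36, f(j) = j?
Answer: 2536/465561 - 87*√93/124 ≈ -6.7607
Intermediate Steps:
E(X, k) = -3 + k (E(X, k) = -8 + (5 + k) = -3 + k)
Q(S) = S/9
H = -2536/3 (H = -(-125*(-3 - 17) + 36)/3 = -(-125*(-20) + 36)/3 = -(2500 + 36)/3 = -⅓*2536 = -2536/3 ≈ -845.33)
R(C) = √(⅓ + C) (R(C) = √(C + (⅑)*3) = √(C + ⅓) = √(⅓ + C))
f(-174)/R(661) + H/(-155187) = -174*3/√(3 + 9*661) - 2536/3/(-155187) = -174*3/√(3 + 5949) - 2536/3*(-1/155187) = -174*√93/248 + 2536/465561 = -87*√93/124 + 2536/465561 = 2536/465561 - 87*√93/124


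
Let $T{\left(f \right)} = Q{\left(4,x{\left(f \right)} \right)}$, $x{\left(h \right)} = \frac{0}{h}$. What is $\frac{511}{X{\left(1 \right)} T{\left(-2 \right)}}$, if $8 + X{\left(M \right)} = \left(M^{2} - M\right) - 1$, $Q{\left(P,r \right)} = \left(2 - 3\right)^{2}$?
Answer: $- \frac{511}{9} \approx -56.778$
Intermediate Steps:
$x{\left(h \right)} = 0$
$Q{\left(P,r \right)} = 1$ ($Q{\left(P,r \right)} = \left(-1\right)^{2} = 1$)
$T{\left(f \right)} = 1$
$X{\left(M \right)} = -9 + M^{2} - M$ ($X{\left(M \right)} = -8 - \left(1 + M - M^{2}\right) = -9 + M^{2} - M$)
$\frac{511}{X{\left(1 \right)} T{\left(-2 \right)}} = \frac{511}{\left(-9 + 1^{2} - 1\right) 1} = \frac{511}{\left(-9 + 1 - 1\right) 1} = \frac{511}{\left(-9\right) 1} = \frac{511}{-9} = 511 \left(- \frac{1}{9}\right) = - \frac{511}{9}$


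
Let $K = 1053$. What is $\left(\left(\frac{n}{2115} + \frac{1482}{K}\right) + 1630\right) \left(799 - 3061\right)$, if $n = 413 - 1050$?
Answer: $- \frac{7803424226}{2115} \approx -3.6896 \cdot 10^{6}$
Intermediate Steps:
$n = -637$
$\left(\left(\frac{n}{2115} + \frac{1482}{K}\right) + 1630\right) \left(799 - 3061\right) = \left(\left(- \frac{637}{2115} + \frac{1482}{1053}\right) + 1630\right) \left(799 - 3061\right) = \left(\left(\left(-637\right) \frac{1}{2115} + 1482 \cdot \frac{1}{1053}\right) + 1630\right) \left(-2262\right) = \left(\left(- \frac{637}{2115} + \frac{38}{27}\right) + 1630\right) \left(-2262\right) = \left(\frac{7019}{6345} + 1630\right) \left(-2262\right) = \frac{10349369}{6345} \left(-2262\right) = - \frac{7803424226}{2115}$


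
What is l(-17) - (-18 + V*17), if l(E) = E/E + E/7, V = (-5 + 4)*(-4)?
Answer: -360/7 ≈ -51.429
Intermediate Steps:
V = 4 (V = -1*(-4) = 4)
l(E) = 1 + E/7 (l(E) = 1 + E*(1/7) = 1 + E/7)
l(-17) - (-18 + V*17) = (1 + (1/7)*(-17)) - (-18 + 4*17) = (1 - 17/7) - (-18 + 68) = -10/7 - 1*50 = -10/7 - 50 = -360/7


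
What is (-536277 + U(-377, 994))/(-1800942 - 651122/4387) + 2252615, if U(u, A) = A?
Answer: 17798777737599261/7901383676 ≈ 2.2526e+6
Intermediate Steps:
(-536277 + U(-377, 994))/(-1800942 - 651122/4387) + 2252615 = (-536277 + 994)/(-1800942 - 651122/4387) + 2252615 = -535283/(-1800942 - 651122*1/4387) + 2252615 = -535283/(-1800942 - 651122/4387) + 2252615 = -535283/(-7901383676/4387) + 2252615 = -535283*(-4387/7901383676) + 2252615 = 2348286521/7901383676 + 2252615 = 17798777737599261/7901383676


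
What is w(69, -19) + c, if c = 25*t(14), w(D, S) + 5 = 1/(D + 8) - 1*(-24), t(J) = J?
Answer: 28414/77 ≈ 369.01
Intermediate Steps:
w(D, S) = 19 + 1/(8 + D) (w(D, S) = -5 + (1/(D + 8) - 1*(-24)) = -5 + (1/(8 + D) + 24) = -5 + (24 + 1/(8 + D)) = 19 + 1/(8 + D))
c = 350 (c = 25*14 = 350)
w(69, -19) + c = (153 + 19*69)/(8 + 69) + 350 = (153 + 1311)/77 + 350 = (1/77)*1464 + 350 = 1464/77 + 350 = 28414/77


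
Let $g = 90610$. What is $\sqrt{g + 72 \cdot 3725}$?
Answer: $\sqrt{358810} \approx 599.01$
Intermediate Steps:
$\sqrt{g + 72 \cdot 3725} = \sqrt{90610 + 72 \cdot 3725} = \sqrt{90610 + 268200} = \sqrt{358810}$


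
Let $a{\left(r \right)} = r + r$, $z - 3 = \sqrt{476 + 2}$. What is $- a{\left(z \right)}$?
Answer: $-6 - 2 \sqrt{478} \approx -49.726$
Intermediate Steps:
$z = 3 + \sqrt{478}$ ($z = 3 + \sqrt{476 + 2} = 3 + \sqrt{478} \approx 24.863$)
$a{\left(r \right)} = 2 r$
$- a{\left(z \right)} = - 2 \left(3 + \sqrt{478}\right) = - (6 + 2 \sqrt{478}) = -6 - 2 \sqrt{478}$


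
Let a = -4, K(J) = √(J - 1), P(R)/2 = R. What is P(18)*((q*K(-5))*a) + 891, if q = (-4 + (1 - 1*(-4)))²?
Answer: 891 - 144*I*√6 ≈ 891.0 - 352.73*I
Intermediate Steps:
P(R) = 2*R
K(J) = √(-1 + J)
q = 1 (q = (-4 + (1 + 4))² = (-4 + 5)² = 1² = 1)
P(18)*((q*K(-5))*a) + 891 = (2*18)*((1*√(-1 - 5))*(-4)) + 891 = 36*((1*√(-6))*(-4)) + 891 = 36*((1*(I*√6))*(-4)) + 891 = 36*((I*√6)*(-4)) + 891 = 36*(-4*I*√6) + 891 = -144*I*√6 + 891 = 891 - 144*I*√6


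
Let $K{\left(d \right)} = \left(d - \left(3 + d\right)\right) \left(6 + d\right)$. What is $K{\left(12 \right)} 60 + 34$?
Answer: $-3206$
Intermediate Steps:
$K{\left(d \right)} = -18 - 3 d$ ($K{\left(d \right)} = - 3 \left(6 + d\right) = -18 - 3 d$)
$K{\left(12 \right)} 60 + 34 = \left(-18 - 36\right) 60 + 34 = \left(-54\right) 60 + 34 = -3240 + 34 = -3206$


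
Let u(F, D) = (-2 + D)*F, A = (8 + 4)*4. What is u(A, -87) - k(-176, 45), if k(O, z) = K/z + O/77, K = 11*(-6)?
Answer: -448166/105 ≈ -4268.3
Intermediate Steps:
K = -66
k(O, z) = -66/z + O/77
A = 48 (A = 12*4 = 48)
u(F, D) = F*(-2 + D)
u(A, -87) - k(-176, 45) = 48*(-2 - 87) - (-66/45 + (1/77)*(-176)) = 48*(-89) - (-66*1/45 - 16/7) = -4272 - (-22/15 - 16/7) = -4272 - 1*(-394/105) = -4272 + 394/105 = -448166/105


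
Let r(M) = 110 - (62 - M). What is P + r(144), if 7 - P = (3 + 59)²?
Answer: -3645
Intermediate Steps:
r(M) = 48 + M (r(M) = 110 + (-62 + M) = 48 + M)
P = -3837 (P = 7 - (3 + 59)² = 7 - 1*62² = 7 - 1*3844 = 7 - 3844 = -3837)
P + r(144) = -3837 + (48 + 144) = -3837 + 192 = -3645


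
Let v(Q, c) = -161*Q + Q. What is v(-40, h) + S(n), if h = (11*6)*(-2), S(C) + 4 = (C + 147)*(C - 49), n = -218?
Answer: 25353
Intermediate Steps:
S(C) = -4 + (-49 + C)*(147 + C) (S(C) = -4 + (C + 147)*(C - 49) = -4 + (147 + C)*(-49 + C) = -4 + (-49 + C)*(147 + C))
h = -132 (h = 66*(-2) = -132)
v(Q, c) = -160*Q
v(-40, h) + S(n) = -160*(-40) + (-7207 + (-218)**2 + 98*(-218)) = 6400 + (-7207 + 47524 - 21364) = 6400 + 18953 = 25353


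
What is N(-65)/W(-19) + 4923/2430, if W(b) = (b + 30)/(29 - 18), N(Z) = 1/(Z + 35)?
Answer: 269/135 ≈ 1.9926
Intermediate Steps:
N(Z) = 1/(35 + Z)
W(b) = 30/11 + b/11 (W(b) = (30 + b)/11 = (30 + b)*(1/11) = 30/11 + b/11)
N(-65)/W(-19) + 4923/2430 = 1/((35 - 65)*(30/11 + (1/11)*(-19))) + 4923/2430 = 1/((-30)*(30/11 - 19/11)) + 4923*(1/2430) = -1/30/1 + 547/270 = -1/30*1 + 547/270 = -1/30 + 547/270 = 269/135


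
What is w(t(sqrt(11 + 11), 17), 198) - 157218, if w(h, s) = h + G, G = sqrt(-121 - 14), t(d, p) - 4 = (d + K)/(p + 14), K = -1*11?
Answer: -4873645/31 + sqrt(22)/31 + 3*I*sqrt(15) ≈ -1.5721e+5 + 11.619*I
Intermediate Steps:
K = -11
t(d, p) = 4 + (-11 + d)/(14 + p) (t(d, p) = 4 + (d - 11)/(p + 14) = 4 + (-11 + d)/(14 + p))
G = 3*I*sqrt(15) (G = sqrt(-135) = 3*I*sqrt(15) ≈ 11.619*I)
w(h, s) = h + 3*I*sqrt(15)
w(t(sqrt(11 + 11), 17), 198) - 157218 = ((45 + sqrt(11 + 11) + 4*17)/(14 + 17) + 3*I*sqrt(15)) - 157218 = ((45 + sqrt(22) + 68)/31 + 3*I*sqrt(15)) - 157218 = ((113 + sqrt(22))/31 + 3*I*sqrt(15)) - 157218 = ((113/31 + sqrt(22)/31) + 3*I*sqrt(15)) - 157218 = (113/31 + sqrt(22)/31 + 3*I*sqrt(15)) - 157218 = -4873645/31 + sqrt(22)/31 + 3*I*sqrt(15)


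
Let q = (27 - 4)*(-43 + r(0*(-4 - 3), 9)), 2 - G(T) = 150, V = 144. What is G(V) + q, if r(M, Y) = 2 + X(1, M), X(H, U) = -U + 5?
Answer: -976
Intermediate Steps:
X(H, U) = 5 - U
r(M, Y) = 7 - M (r(M, Y) = 2 + (5 - M) = 7 - M)
G(T) = -148 (G(T) = 2 - 1*150 = 2 - 150 = -148)
q = -828 (q = (27 - 4)*(-43 + (7 - 0*(-4 - 3))) = 23*(-43 + (7 - 0*(-7))) = 23*(-43 + (7 - 1*0)) = 23*(-43 + (7 + 0)) = 23*(-43 + 7) = 23*(-36) = -828)
G(V) + q = -148 - 828 = -976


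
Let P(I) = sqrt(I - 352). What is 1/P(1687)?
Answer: sqrt(1335)/1335 ≈ 0.027369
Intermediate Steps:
P(I) = sqrt(-352 + I)
1/P(1687) = 1/(sqrt(-352 + 1687)) = 1/(sqrt(1335)) = sqrt(1335)/1335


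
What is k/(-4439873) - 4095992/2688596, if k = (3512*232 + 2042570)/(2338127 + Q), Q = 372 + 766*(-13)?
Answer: -10586529790575035160/6948962909397874657 ≈ -1.5235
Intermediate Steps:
Q = -9586 (Q = 372 - 9958 = -9586)
k = 2857354/2328541 (k = (3512*232 + 2042570)/(2338127 - 9586) = (814784 + 2042570)/2328541 = 2857354*(1/2328541) = 2857354/2328541 ≈ 1.2271)
k/(-4439873) - 4095992/2688596 = (2857354/2328541)/(-4439873) - 4095992/2688596 = (2857354/2328541)*(-1/4439873) - 4095992*1/2688596 = -2857354/10338426315293 - 1023998/672149 = -10586529790575035160/6948962909397874657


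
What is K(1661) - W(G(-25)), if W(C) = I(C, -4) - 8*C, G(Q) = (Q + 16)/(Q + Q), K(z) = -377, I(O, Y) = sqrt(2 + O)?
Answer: -9389/25 - sqrt(218)/10 ≈ -377.04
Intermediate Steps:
G(Q) = (16 + Q)/(2*Q) (G(Q) = (16 + Q)/((2*Q)) = (16 + Q)*(1/(2*Q)) = (16 + Q)/(2*Q))
W(C) = sqrt(2 + C) - 8*C
K(1661) - W(G(-25)) = -377 - (sqrt(2 + (1/2)*(16 - 25)/(-25)) - 4*(16 - 25)/(-25)) = -377 - (sqrt(2 + (1/2)*(-1/25)*(-9)) - 4*(-1)*(-9)/25) = -377 - (sqrt(2 + 9/50) - 8*9/50) = -377 - (sqrt(109/50) - 36/25) = -377 - (sqrt(218)/10 - 36/25) = -377 - (-36/25 + sqrt(218)/10) = -377 + (36/25 - sqrt(218)/10) = -9389/25 - sqrt(218)/10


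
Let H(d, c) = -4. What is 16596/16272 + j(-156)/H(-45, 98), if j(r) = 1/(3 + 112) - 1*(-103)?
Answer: -1285583/51980 ≈ -24.732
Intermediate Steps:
j(r) = 11846/115 (j(r) = 1/115 + 103 = 11846/115)
16596/16272 + j(-156)/H(-45, 98) = 16596/16272 + (11846/115)/(-4) = 16596*(1/16272) + (11846/115)*(-¼) = 461/452 - 5923/230 = -1285583/51980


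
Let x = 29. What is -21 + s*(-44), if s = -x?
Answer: 1255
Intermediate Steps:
s = -29 (s = -1*29 = -29)
-21 + s*(-44) = -21 - 29*(-44) = -21 + 1276 = 1255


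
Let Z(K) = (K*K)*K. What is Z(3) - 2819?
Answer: -2792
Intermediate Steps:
Z(K) = K³ (Z(K) = K²*K = K³)
Z(3) - 2819 = 3³ - 2819 = 27 - 2819 = -2792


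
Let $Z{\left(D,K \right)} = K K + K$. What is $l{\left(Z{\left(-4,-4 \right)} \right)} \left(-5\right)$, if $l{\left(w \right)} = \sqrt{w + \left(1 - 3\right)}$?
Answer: $- 5 \sqrt{10} \approx -15.811$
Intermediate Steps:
$Z{\left(D,K \right)} = K + K^{2}$ ($Z{\left(D,K \right)} = K^{2} + K = K + K^{2}$)
$l{\left(w \right)} = \sqrt{-2 + w}$ ($l{\left(w \right)} = \sqrt{w + \left(1 - 3\right)} = \sqrt{w - 2} = \sqrt{-2 + w}$)
$l{\left(Z{\left(-4,-4 \right)} \right)} \left(-5\right) = \sqrt{-2 - 4 \left(1 - 4\right)} \left(-5\right) = \sqrt{-2 - -12} \left(-5\right) = \sqrt{-2 + 12} \left(-5\right) = \sqrt{10} \left(-5\right) = - 5 \sqrt{10}$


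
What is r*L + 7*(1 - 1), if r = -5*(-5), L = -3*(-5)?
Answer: 375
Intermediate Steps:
L = 15
r = 25
r*L + 7*(1 - 1) = 25*15 + 7*(1 - 1) = 375 + 7*0 = 375 + 0 = 375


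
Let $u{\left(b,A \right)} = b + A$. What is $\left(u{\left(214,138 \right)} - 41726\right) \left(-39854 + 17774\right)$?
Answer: $913537920$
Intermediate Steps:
$u{\left(b,A \right)} = A + b$
$\left(u{\left(214,138 \right)} - 41726\right) \left(-39854 + 17774\right) = \left(\left(138 + 214\right) - 41726\right) \left(-39854 + 17774\right) = \left(352 - 41726\right) \left(-22080\right) = \left(-41374\right) \left(-22080\right) = 913537920$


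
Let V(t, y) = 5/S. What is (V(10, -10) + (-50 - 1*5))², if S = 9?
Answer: 240100/81 ≈ 2964.2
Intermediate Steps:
V(t, y) = 5/9
(V(10, -10) + (-50 - 1*5))² = (5/9 + (-50 - 1*5))² = (5/9 + (-50 - 5))² = (5/9 - 55)² = (-490/9)² = 240100/81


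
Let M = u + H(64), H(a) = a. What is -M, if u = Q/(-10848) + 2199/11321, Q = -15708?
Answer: -671794861/10234184 ≈ -65.642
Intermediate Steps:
u = 16807085/10234184 (u = -15708/(-10848) + 2199/11321 = -15708*(-1/10848) + 2199*(1/11321) = 1309/904 + 2199/11321 = 16807085/10234184 ≈ 1.6423)
M = 671794861/10234184 (M = 16807085/10234184 + 64 = 671794861/10234184 ≈ 65.642)
-M = -1*671794861/10234184 = -671794861/10234184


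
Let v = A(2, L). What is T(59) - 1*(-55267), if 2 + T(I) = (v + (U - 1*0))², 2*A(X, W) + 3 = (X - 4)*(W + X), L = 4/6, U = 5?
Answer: 1989565/36 ≈ 55266.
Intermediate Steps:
L = ⅔ (L = 4*(⅙) = ⅔ ≈ 0.66667)
A(X, W) = -3/2 + (-4 + X)*(W + X)/2 (A(X, W) = -3/2 + ((X - 4)*(W + X))/2 = -3/2 + ((-4 + X)*(W + X))/2 = -3/2 + (-4 + X)*(W + X)/2)
v = -25/6 (v = -3/2 + (½)*2² - 2*⅔ - 2*2 + (½)*(⅔)*2 = -3/2 + (½)*4 - 4/3 - 4 + ⅔ = -3/2 + 2 - 4/3 - 4 + ⅔ = -25/6 ≈ -4.1667)
T(I) = -47/36 (T(I) = -2 + (-25/6 + (5 - 1*0))² = -2 + (-25/6 + (5 + 0))² = -2 + (-25/6 + 5)² = -2 + (⅚)² = -2 + 25/36 = -47/36)
T(59) - 1*(-55267) = -47/36 - 1*(-55267) = -47/36 + 55267 = 1989565/36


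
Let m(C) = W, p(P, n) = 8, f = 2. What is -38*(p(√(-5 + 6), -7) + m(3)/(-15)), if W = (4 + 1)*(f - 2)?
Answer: -304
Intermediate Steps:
W = 0 (W = (4 + 1)*(2 - 2) = 5*0 = 0)
m(C) = 0
-38*(p(√(-5 + 6), -7) + m(3)/(-15)) = -38*(8 + 0/(-15)) = -38*(8 + 0*(-1/15)) = -38*(8 + 0) = -38*8 = -304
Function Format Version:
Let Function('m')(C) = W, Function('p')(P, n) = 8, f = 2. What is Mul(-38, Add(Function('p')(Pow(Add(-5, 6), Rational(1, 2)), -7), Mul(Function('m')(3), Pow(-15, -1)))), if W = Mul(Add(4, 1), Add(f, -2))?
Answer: -304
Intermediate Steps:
W = 0 (W = Mul(Add(4, 1), Add(2, -2)) = Mul(5, 0) = 0)
Function('m')(C) = 0
Mul(-38, Add(Function('p')(Pow(Add(-5, 6), Rational(1, 2)), -7), Mul(Function('m')(3), Pow(-15, -1)))) = Mul(-38, Add(8, Mul(0, Pow(-15, -1)))) = Mul(-38, Add(8, Mul(0, Rational(-1, 15)))) = Mul(-38, Add(8, 0)) = Mul(-38, 8) = -304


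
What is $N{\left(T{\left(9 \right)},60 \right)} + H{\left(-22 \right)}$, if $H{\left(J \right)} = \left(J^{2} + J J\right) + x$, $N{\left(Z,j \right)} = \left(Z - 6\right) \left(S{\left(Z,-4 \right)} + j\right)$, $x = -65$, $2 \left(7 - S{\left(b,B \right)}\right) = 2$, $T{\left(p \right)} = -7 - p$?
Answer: $-549$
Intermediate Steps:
$S{\left(b,B \right)} = 6$ ($S{\left(b,B \right)} = 7 - 1 = 6$)
$N{\left(Z,j \right)} = \left(-6 + Z\right) \left(6 + j\right)$ ($N{\left(Z,j \right)} = \left(Z - 6\right) \left(6 + j\right) = \left(-6 + Z\right) \left(6 + j\right)$)
$H{\left(J \right)} = -65 + 2 J^{2}$ ($H{\left(J \right)} = \left(J^{2} + J J\right) - 65 = \left(J^{2} + J^{2}\right) - 65 = 2 J^{2} - 65 = -65 + 2 J^{2}$)
$N{\left(T{\left(9 \right)},60 \right)} + H{\left(-22 \right)} = \left(-36 - 360 + 6 \left(-7 - 9\right) + \left(-7 - 9\right) 60\right) - \left(65 - 2 \left(-22\right)^{2}\right) = \left(-36 - 360 + 6 \left(-7 - 9\right) + \left(-7 - 9\right) 60\right) + \left(-65 + 2 \cdot 484\right) = \left(-36 - 360 + 6 \left(-16\right) - 960\right) + \left(-65 + 968\right) = \left(-36 - 360 - 96 - 960\right) + 903 = -1452 + 903 = -549$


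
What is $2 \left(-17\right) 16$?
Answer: $-544$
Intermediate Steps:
$2 \left(-17\right) 16 = \left(-34\right) 16 = -544$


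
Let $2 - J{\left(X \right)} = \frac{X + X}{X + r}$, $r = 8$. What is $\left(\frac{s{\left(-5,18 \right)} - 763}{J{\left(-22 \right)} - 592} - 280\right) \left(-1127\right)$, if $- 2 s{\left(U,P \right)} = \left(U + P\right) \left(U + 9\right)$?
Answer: $\frac{434660233}{1384} \approx 3.1406 \cdot 10^{5}$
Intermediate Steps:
$s{\left(U,P \right)} = - \frac{\left(9 + U\right) \left(P + U\right)}{2}$ ($s{\left(U,P \right)} = - \frac{\left(U + P\right) \left(U + 9\right)}{2} = - \frac{\left(P + U\right) \left(9 + U\right)}{2} = - \frac{\left(9 + U\right) \left(P + U\right)}{2}$)
$J{\left(X \right)} = 2 - \frac{2 X}{8 + X}$ ($J{\left(X \right)} = 2 - \frac{X + X}{X + 8} = 2 - \frac{2 X}{8 + X}$)
$\left(\frac{s{\left(-5,18 \right)} - 763}{J{\left(-22 \right)} - 592} - 280\right) \left(-1127\right) = \left(\frac{\left(\left(- \frac{9}{2}\right) 18 - - \frac{45}{2} - \frac{\left(-5\right)^{2}}{2} - 9 \left(-5\right)\right) - 763}{\frac{16}{8 - 22} - 592} - 280\right) \left(-1127\right) = \left(\frac{\left(-81 + \frac{45}{2} - \frac{25}{2} + 45\right) - 763}{\frac{16}{-14} - 592} - 280\right) \left(-1127\right) = \left(\frac{\left(-81 + \frac{45}{2} - \frac{25}{2} + 45\right) - 763}{16 \left(- \frac{1}{14}\right) - 592} - 280\right) \left(-1127\right) = \left(\frac{-26 - 763}{- \frac{8}{7} - 592} - 280\right) \left(-1127\right) = \left(- \frac{789}{- \frac{4152}{7}} - 280\right) \left(-1127\right) = \left(\left(-789\right) \left(- \frac{7}{4152}\right) - 280\right) \left(-1127\right) = \left(\frac{1841}{1384} - 280\right) \left(-1127\right) = \left(- \frac{385679}{1384}\right) \left(-1127\right) = \frac{434660233}{1384}$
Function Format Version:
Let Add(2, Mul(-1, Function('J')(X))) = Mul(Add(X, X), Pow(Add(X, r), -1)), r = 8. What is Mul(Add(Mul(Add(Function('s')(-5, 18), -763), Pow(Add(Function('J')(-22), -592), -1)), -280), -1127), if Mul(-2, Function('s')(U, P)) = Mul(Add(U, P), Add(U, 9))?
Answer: Rational(434660233, 1384) ≈ 3.1406e+5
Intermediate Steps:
Function('s')(U, P) = Mul(Rational(-1, 2), Add(9, U), Add(P, U)) (Function('s')(U, P) = Mul(Rational(-1, 2), Mul(Add(U, P), Add(U, 9))) = Mul(Rational(-1, 2), Mul(Add(P, U), Add(9, U))) = Mul(Rational(-1, 2), Mul(Add(9, U), Add(P, U))) = Mul(Rational(-1, 2), Add(9, U), Add(P, U)))
Function('J')(X) = Add(2, Mul(-2, X, Pow(Add(8, X), -1))) (Function('J')(X) = Add(2, Mul(-1, Mul(Add(X, X), Pow(Add(X, 8), -1)))) = Add(2, Mul(-1, Mul(Mul(2, X), Pow(Add(8, X), -1)))) = Add(2, Mul(-1, Mul(2, X, Pow(Add(8, X), -1)))) = Add(2, Mul(-2, X, Pow(Add(8, X), -1))))
Mul(Add(Mul(Add(Function('s')(-5, 18), -763), Pow(Add(Function('J')(-22), -592), -1)), -280), -1127) = Mul(Add(Mul(Add(Add(Mul(Rational(-9, 2), 18), Mul(Rational(-9, 2), -5), Mul(Rational(-1, 2), Pow(-5, 2)), Mul(Rational(-1, 2), 18, -5)), -763), Pow(Add(Mul(16, Pow(Add(8, -22), -1)), -592), -1)), -280), -1127) = Mul(Add(Mul(Add(Add(-81, Rational(45, 2), Mul(Rational(-1, 2), 25), 45), -763), Pow(Add(Mul(16, Pow(-14, -1)), -592), -1)), -280), -1127) = Mul(Add(Mul(Add(Add(-81, Rational(45, 2), Rational(-25, 2), 45), -763), Pow(Add(Mul(16, Rational(-1, 14)), -592), -1)), -280), -1127) = Mul(Add(Mul(Add(-26, -763), Pow(Add(Rational(-8, 7), -592), -1)), -280), -1127) = Mul(Add(Mul(-789, Pow(Rational(-4152, 7), -1)), -280), -1127) = Mul(Add(Mul(-789, Rational(-7, 4152)), -280), -1127) = Mul(Add(Rational(1841, 1384), -280), -1127) = Mul(Rational(-385679, 1384), -1127) = Rational(434660233, 1384)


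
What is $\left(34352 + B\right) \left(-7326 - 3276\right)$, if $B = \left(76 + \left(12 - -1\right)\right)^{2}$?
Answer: $-448178346$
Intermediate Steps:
$B = 7921$ ($B = \left(76 + \left(12 + 1\right)\right)^{2} = \left(76 + 13\right)^{2} = 89^{2} = 7921$)
$\left(34352 + B\right) \left(-7326 - 3276\right) = \left(34352 + 7921\right) \left(-7326 - 3276\right) = 42273 \left(-10602\right) = -448178346$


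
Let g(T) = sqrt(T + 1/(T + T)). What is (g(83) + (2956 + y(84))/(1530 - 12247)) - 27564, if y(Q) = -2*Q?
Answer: -295406176/10717 + 3*sqrt(254146)/166 ≈ -27555.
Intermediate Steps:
g(T) = sqrt(T + 1/(2*T))
(g(83) + (2956 + y(84))/(1530 - 12247)) - 27564 = (sqrt(2/83 + 4*83)/2 + (2956 - 2*84)/(1530 - 12247)) - 27564 = (sqrt(2*(1/83) + 332)/2 + (2956 - 168)/(-10717)) - 27564 = (sqrt(2/83 + 332)/2 + 2788*(-1/10717)) - 27564 = (sqrt(27558/83)/2 - 2788/10717) - 27564 = ((3*sqrt(254146)/83)/2 - 2788/10717) - 27564 = (3*sqrt(254146)/166 - 2788/10717) - 27564 = (-2788/10717 + 3*sqrt(254146)/166) - 27564 = -295406176/10717 + 3*sqrt(254146)/166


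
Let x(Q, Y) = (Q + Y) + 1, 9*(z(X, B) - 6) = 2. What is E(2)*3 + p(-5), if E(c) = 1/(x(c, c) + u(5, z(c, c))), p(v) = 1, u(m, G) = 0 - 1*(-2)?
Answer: 10/7 ≈ 1.4286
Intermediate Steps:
z(X, B) = 56/9 (z(X, B) = 6 + (⅑)*2 = 6 + 2/9 = 56/9)
x(Q, Y) = 1 + Q + Y
u(m, G) = 2 (u(m, G) = 0 + 2 = 2)
E(c) = 1/(3 + 2*c) (E(c) = 1/((1 + c + c) + 2) = 1/((1 + 2*c) + 2) = 1/(3 + 2*c))
E(2)*3 + p(-5) = 3/(3 + 2*2) + 1 = 3/(3 + 4) + 1 = 3/7 + 1 = 10/7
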